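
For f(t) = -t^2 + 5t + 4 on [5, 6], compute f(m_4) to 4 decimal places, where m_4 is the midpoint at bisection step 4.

f(5.5) = 1.25 > 0, so the root lies in [5.5, 6]
f(5.75) = -0.3125 < 0, so the root lies in [5.5, 5.75]
f(5.625) = 0.484375 > 0, so the root lies in [5.625, 5.75]
f(5.6875) = 0.0898 > 0, so the root lies in [5.6875, 5.75]

0.0898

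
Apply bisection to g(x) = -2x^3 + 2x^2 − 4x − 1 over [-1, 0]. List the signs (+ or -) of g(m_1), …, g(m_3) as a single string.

m = -0.5, g(m) = 1.75 (+); new bracket [-0.5, 0]
m = -0.25, g(m) = 0.15625 (+); new bracket [-0.25, 0]
m = -0.125, g(m) = -0.464844 (−); new bracket [-0.25, -0.125]

++-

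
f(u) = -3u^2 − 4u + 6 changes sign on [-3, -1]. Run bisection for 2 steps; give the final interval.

[-2.5, -2]

midpoint -2: f = 2 > 0 → [-3, -2]
midpoint -2.5: f = -2.75 < 0 → [-2.5, -2]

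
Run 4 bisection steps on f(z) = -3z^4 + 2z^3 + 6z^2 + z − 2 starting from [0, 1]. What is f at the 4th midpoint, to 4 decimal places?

z = 0.5 gives f = 0.0625, positive; keep [0, 0.5]
z = 0.25 gives f = -1.355469, negative; keep [0.25, 0.5]
z = 0.375 gives f = -0.735107, negative; keep [0.375, 0.5]
z = 0.4375 gives f = -0.3565, negative; keep [0.4375, 0.5]

-0.3565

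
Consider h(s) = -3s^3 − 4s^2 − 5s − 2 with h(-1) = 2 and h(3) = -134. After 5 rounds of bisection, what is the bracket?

midpoint 1: h = -14 < 0 → [-1, 1]
midpoint 0: h = -2 < 0 → [-1, 0]
midpoint -0.5: h = -0.125 < 0 → [-1, -0.5]
midpoint -0.75: h = 0.7656 > 0 → [-0.75, -0.5]
midpoint -0.625: h = 0.2949 > 0 → [-0.625, -0.5]

[-0.625, -0.5]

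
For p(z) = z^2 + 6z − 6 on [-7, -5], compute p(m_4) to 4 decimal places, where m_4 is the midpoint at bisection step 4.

z = -6 gives p = -6, negative; keep [-7, -6]
z = -6.5 gives p = -2.75, negative; keep [-7, -6.5]
z = -6.75 gives p = -0.9375, negative; keep [-7, -6.75]
z = -6.875 gives p = 0.0156, positive; keep [-6.875, -6.75]

0.0156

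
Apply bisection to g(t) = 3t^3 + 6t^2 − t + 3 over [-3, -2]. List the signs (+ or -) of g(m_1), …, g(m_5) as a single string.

t = -2.5 gives g = -3.875, negative; keep [-2.5, -2]
t = -2.25 gives g = 1.453125, positive; keep [-2.5, -2.25]
t = -2.375 gives g = -0.970703, negative; keep [-2.375, -2.25]
t = -2.3125 gives g = 0.2991, positive; keep [-2.375, -2.3125]
t = -2.34375 gives g = -0.3211, negative; keep [-2.34375, -2.3125]

-+-+-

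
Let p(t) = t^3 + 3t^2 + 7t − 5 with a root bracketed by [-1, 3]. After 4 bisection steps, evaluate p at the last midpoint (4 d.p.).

midpoint 1: p = 6 > 0 → [-1, 1]
midpoint 0: p = -5 < 0 → [0, 1]
midpoint 0.5: p = -0.625 < 0 → [0.5, 1]
midpoint 0.75: p = 2.3594 > 0 → [0.5, 0.75]

2.3594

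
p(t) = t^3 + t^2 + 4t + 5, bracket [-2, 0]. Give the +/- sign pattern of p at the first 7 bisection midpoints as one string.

m = -1, p(m) = 1 (+); new bracket [-2, -1]
m = -1.5, p(m) = -2.125 (−); new bracket [-1.5, -1]
m = -1.25, p(m) = -0.390625 (−); new bracket [-1.25, -1]
m = -1.125, p(m) = 0.3418 (+); new bracket [-1.25, -1.125]
m = -1.1875, p(m) = -0.0144 (−); new bracket [-1.1875, -1.125]
m = -1.15625, p(m) = 0.1661 (+); new bracket [-1.1875, -1.15625]
m = -1.171875, p(m) = 0.0765 (+); new bracket [-1.1875, -1.171875]

+--+-++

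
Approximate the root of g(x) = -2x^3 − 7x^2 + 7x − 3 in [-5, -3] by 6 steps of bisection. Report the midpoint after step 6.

-4.40625

midpoint -4: g = -15 < 0 → [-5, -4]
midpoint -4.5: g = 6 > 0 → [-4.5, -4]
midpoint -4.25: g = -5.65625 < 0 → [-4.5, -4.25]
midpoint -4.375: g = -0.1289 < 0 → [-4.5, -4.375]
midpoint -4.4375: g = 2.8589 > 0 → [-4.4375, -4.375]
midpoint -4.40625: g = 1.346 > 0 → [-4.40625, -4.375]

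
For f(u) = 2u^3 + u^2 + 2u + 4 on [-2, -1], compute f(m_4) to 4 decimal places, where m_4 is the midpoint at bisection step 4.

-0.3140

midpoint -1.5: f = -3.5 < 0 → [-1.5, -1]
midpoint -1.25: f = -0.84375 < 0 → [-1.25, -1]
midpoint -1.125: f = 0.167969 > 0 → [-1.25, -1.125]
midpoint -1.1875: f = -0.314 < 0 → [-1.1875, -1.125]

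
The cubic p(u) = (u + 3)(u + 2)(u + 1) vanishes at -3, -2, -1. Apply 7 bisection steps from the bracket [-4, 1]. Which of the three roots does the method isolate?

-1

m = -1.5, p(m) = -0.375 (−); new bracket [-1.5, 1]
m = -0.25, p(m) = 3.609375 (+); new bracket [-1.5, -0.25]
m = -0.875, p(m) = 0.298828 (+); new bracket [-1.5, -0.875]
m = -1.1875, p(m) = -0.2761 (−); new bracket [-1.1875, -0.875]
m = -1.03125, p(m) = -0.0596 (−); new bracket [-1.03125, -0.875]
m = -0.953125, p(m) = 0.1004 (+); new bracket [-1.03125, -0.953125]
m = -0.9921875, p(m) = 0.0158 (+); new bracket [-1.03125, -0.9921875]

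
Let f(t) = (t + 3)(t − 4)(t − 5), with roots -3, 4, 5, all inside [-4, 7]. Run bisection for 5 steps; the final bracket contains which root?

-3

midpoint 1.5: f = 39.375 > 0 → [-4, 1.5]
midpoint -1.25: f = 57.421875 > 0 → [-4, -1.25]
midpoint -2.625: f = 18.943359 > 0 → [-4, -2.625]
midpoint -3.3125: f = -18.9954 < 0 → [-3.3125, -2.625]
midpoint -2.96875: f = 1.7354 > 0 → [-3.3125, -2.96875]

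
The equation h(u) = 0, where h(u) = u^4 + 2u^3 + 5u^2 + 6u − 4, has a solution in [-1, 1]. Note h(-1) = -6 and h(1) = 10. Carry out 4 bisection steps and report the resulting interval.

h(0) = -4 < 0, so the root lies in [0, 1]
h(0.5) = 0.5625 > 0, so the root lies in [0, 0.5]
h(0.25) = -2.152344 < 0, so the root lies in [0.25, 0.5]
h(0.375) = -0.9216 < 0, so the root lies in [0.375, 0.5]

[0.375, 0.5]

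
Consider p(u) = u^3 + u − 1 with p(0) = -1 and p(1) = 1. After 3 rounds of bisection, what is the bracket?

[0.625, 0.75]

m = 0.5, p(m) = -0.375 (−); new bracket [0.5, 1]
m = 0.75, p(m) = 0.171875 (+); new bracket [0.5, 0.75]
m = 0.625, p(m) = -0.130859 (−); new bracket [0.625, 0.75]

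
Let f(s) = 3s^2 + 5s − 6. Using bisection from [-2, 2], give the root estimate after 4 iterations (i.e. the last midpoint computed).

midpoint 0: f = -6 < 0 → [0, 2]
midpoint 1: f = 2 > 0 → [0, 1]
midpoint 0.5: f = -2.75 < 0 → [0.5, 1]
midpoint 0.75: f = -0.5625 < 0 → [0.75, 1]

0.75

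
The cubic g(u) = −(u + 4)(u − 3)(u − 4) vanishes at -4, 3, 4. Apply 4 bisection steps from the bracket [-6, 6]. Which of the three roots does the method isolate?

midpoint 0: g = -48 < 0 → [-6, 0]
midpoint -3: g = -42 < 0 → [-6, -3]
midpoint -4.5: g = 31.875 > 0 → [-4.5, -3]
midpoint -3.75: g = -13.0781 < 0 → [-4.5, -3.75]

-4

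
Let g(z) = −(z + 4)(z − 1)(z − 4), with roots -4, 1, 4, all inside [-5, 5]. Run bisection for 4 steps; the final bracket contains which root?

-4

midpoint 0: g = -16 < 0 → [-5, 0]
midpoint -2.5: g = -34.125 < 0 → [-5, -2.5]
midpoint -3.75: g = -9.203125 < 0 → [-5, -3.75]
midpoint -4.375: g = 16.8809 > 0 → [-4.375, -3.75]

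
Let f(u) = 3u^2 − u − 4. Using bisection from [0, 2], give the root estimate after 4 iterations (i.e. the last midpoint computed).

u = 1 gives f = -2, negative; keep [1, 2]
u = 1.5 gives f = 1.25, positive; keep [1, 1.5]
u = 1.25 gives f = -0.5625, negative; keep [1.25, 1.5]
u = 1.375 gives f = 0.2969, positive; keep [1.25, 1.375]

1.375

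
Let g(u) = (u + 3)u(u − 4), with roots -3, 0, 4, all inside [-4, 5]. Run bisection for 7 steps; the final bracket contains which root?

4

g(0.5) = -6.125 < 0, so the root lies in [0.5, 5]
g(2.75) = -19.765625 < 0, so the root lies in [2.75, 5]
g(3.875) = -3.330078 < 0, so the root lies in [3.875, 5]
g(4.4375) = 14.4392 > 0, so the root lies in [3.875, 4.4375]
g(4.15625) = 4.6474 > 0, so the root lies in [3.875, 4.15625]
g(4.015625) = 0.4402 > 0, so the root lies in [3.875, 4.015625]
g(3.9453125) = -1.4985 < 0, so the root lies in [3.9453125, 4.015625]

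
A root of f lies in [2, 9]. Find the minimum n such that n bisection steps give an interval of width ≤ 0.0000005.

24

Width after n steps is 7/2^n. Need 2^n ≥ 7/0.0000005 = 14000000.
2^23 = 8388608 < 14000000 ≤ 2^24 = 16777216, so n = 24.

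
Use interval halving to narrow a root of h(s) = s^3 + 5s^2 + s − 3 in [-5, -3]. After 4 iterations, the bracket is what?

[-4.75, -4.625]

m = -4, h(m) = 9 (+); new bracket [-5, -4]
m = -4.5, h(m) = 2.625 (+); new bracket [-5, -4.5]
m = -4.75, h(m) = -2.109375 (−); new bracket [-4.75, -4.5]
m = -4.625, h(m) = 0.3965 (+); new bracket [-4.75, -4.625]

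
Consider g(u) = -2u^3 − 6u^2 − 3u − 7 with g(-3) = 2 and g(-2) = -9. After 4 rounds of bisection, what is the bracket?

[-2.9375, -2.875]

midpoint -2.5: g = -5.75 < 0 → [-3, -2.5]
midpoint -2.75: g = -2.53125 < 0 → [-3, -2.75]
midpoint -2.875: g = -0.441406 < 0 → [-3, -2.875]
midpoint -2.9375: g = 0.7339 > 0 → [-2.9375, -2.875]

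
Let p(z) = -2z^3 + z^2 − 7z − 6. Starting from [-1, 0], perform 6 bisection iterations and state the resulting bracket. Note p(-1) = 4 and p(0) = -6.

z = -0.5 gives p = -2, negative; keep [-1, -0.5]
z = -0.75 gives p = 0.65625, positive; keep [-0.75, -0.5]
z = -0.625 gives p = -0.746094, negative; keep [-0.75, -0.625]
z = -0.6875 gives p = -0.0649, negative; keep [-0.75, -0.6875]
z = -0.71875 gives p = 0.2905, positive; keep [-0.71875, -0.6875]
z = -0.703125 gives p = 0.1115, positive; keep [-0.703125, -0.6875]

[-0.703125, -0.6875]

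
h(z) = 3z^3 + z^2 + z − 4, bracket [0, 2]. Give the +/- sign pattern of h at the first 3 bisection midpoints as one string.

midpoint 1: h = 1 > 0 → [0, 1]
midpoint 0.5: h = -2.875 < 0 → [0.5, 1]
midpoint 0.75: h = -1.421875 < 0 → [0.75, 1]

+--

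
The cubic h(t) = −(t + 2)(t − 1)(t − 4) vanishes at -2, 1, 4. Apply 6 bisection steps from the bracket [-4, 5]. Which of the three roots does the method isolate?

-2

t = 0.5 gives h = -4.375, negative; keep [-4, 0.5]
t = -1.75 gives h = -3.953125, negative; keep [-4, -1.75]
t = -2.875 gives h = 23.310547, positive; keep [-2.875, -1.75]
t = -2.3125 gives h = 6.5344, positive; keep [-2.3125, -1.75]
t = -2.03125 gives h = 0.5713, positive; keep [-2.03125, -1.75]
t = -1.890625 gives h = -1.8624, negative; keep [-2.03125, -1.890625]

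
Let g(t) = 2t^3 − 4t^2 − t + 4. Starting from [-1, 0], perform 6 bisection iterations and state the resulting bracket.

m = -0.5, g(m) = 3.25 (+); new bracket [-1, -0.5]
m = -0.75, g(m) = 1.65625 (+); new bracket [-1, -0.75]
m = -0.875, g(m) = 0.472656 (+); new bracket [-1, -0.875]
m = -0.9375, g(m) = -0.2261 (−); new bracket [-0.9375, -0.875]
m = -0.90625, g(m) = 0.1325 (+); new bracket [-0.9375, -0.90625]
m = -0.921875, g(m) = -0.0445 (−); new bracket [-0.921875, -0.90625]

[-0.921875, -0.90625]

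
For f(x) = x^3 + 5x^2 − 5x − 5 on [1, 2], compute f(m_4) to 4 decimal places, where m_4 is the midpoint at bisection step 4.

-0.6882

m = 1.5, f(m) = 2.125 (+); new bracket [1, 1.5]
m = 1.25, f(m) = -1.484375 (−); new bracket [1.25, 1.5]
m = 1.375, f(m) = 0.177734 (+); new bracket [1.25, 1.375]
m = 1.3125, f(m) = -0.6882 (−); new bracket [1.3125, 1.375]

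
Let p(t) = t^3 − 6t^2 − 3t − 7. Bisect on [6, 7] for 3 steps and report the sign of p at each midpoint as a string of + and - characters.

-++

p(6.5) = -5.375 < 0, so the root lies in [6.5, 7]
p(6.75) = 6.921875 > 0, so the root lies in [6.5, 6.75]
p(6.625) = 0.556641 > 0, so the root lies in [6.5, 6.625]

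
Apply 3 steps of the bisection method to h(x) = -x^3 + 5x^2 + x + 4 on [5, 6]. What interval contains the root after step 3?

[5.25, 5.375]

midpoint 5.5: h = -5.625 < 0 → [5, 5.5]
midpoint 5.25: h = 2.359375 > 0 → [5.25, 5.5]
midpoint 5.375: h = -1.458984 < 0 → [5.25, 5.375]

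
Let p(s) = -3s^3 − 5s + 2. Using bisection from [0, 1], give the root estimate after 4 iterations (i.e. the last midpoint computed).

s = 0.5 gives p = -0.875, negative; keep [0, 0.5]
s = 0.25 gives p = 0.703125, positive; keep [0.25, 0.5]
s = 0.375 gives p = -0.033203, negative; keep [0.25, 0.375]
s = 0.3125 gives p = 0.3459, positive; keep [0.3125, 0.375]

0.3125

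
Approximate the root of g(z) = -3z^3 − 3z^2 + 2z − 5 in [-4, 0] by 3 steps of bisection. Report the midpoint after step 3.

-1.5

g(-2) = 3 > 0, so the root lies in [-2, 0]
g(-1) = -7 < 0, so the root lies in [-2, -1]
g(-1.5) = -4.625 < 0, so the root lies in [-2, -1.5]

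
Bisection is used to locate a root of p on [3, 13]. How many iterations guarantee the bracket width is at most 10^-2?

Width after n steps is 10/2^n. Need 2^n ≥ 10/10^-2 = 1000.
2^9 = 512 < 1000 ≤ 2^10 = 1024, so n = 10.

10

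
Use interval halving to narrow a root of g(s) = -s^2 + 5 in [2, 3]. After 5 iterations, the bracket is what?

s = 2.5 gives g = -1.25, negative; keep [2, 2.5]
s = 2.25 gives g = -0.0625, negative; keep [2, 2.25]
s = 2.125 gives g = 0.484375, positive; keep [2.125, 2.25]
s = 2.1875 gives g = 0.2148, positive; keep [2.1875, 2.25]
s = 2.21875 gives g = 0.0771, positive; keep [2.21875, 2.25]

[2.21875, 2.25]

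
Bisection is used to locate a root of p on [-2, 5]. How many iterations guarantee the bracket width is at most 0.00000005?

Width after n steps is 7/2^n. Need 2^n ≥ 7/0.00000005 = 140000000.
2^27 = 134217728 < 140000000 ≤ 2^28 = 268435456, so n = 28.

28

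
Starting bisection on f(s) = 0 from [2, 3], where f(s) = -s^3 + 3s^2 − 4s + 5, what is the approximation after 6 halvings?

m = 2.5, f(m) = -1.875 (−); new bracket [2, 2.5]
m = 2.25, f(m) = -0.203125 (−); new bracket [2, 2.25]
m = 2.125, f(m) = 0.451172 (+); new bracket [2.125, 2.25]
m = 2.1875, f(m) = 0.1379 (+); new bracket [2.1875, 2.25]
m = 2.21875, f(m) = -0.029 (−); new bracket [2.1875, 2.21875]
m = 2.203125, f(m) = 0.0553 (+); new bracket [2.203125, 2.21875]

2.203125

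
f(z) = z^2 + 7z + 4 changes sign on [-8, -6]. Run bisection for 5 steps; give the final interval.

[-6.375, -6.3125]

f(-7) = 4 > 0, so the root lies in [-7, -6]
f(-6.5) = 0.75 > 0, so the root lies in [-6.5, -6]
f(-6.25) = -0.6875 < 0, so the root lies in [-6.5, -6.25]
f(-6.375) = 0.0156 > 0, so the root lies in [-6.375, -6.25]
f(-6.3125) = -0.3398 < 0, so the root lies in [-6.375, -6.3125]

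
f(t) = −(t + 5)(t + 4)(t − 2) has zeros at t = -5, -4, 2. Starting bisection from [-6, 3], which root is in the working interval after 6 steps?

2

midpoint -1.5: f = 30.625 > 0 → [-1.5, 3]
midpoint 0.75: f = 34.140625 > 0 → [0.75, 3]
midpoint 1.875: f = 5.048828 > 0 → [1.875, 3]
midpoint 2.4375: f = -20.947 < 0 → [1.875, 2.4375]
midpoint 2.15625: f = -6.8837 < 0 → [1.875, 2.15625]
midpoint 2.015625: f = -0.6594 < 0 → [1.875, 2.015625]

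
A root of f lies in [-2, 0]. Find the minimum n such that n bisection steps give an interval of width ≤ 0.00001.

18

Width after n steps is 2/2^n. Need 2^n ≥ 2/0.00001 = 200000.
2^17 = 131072 < 200000 ≤ 2^18 = 262144, so n = 18.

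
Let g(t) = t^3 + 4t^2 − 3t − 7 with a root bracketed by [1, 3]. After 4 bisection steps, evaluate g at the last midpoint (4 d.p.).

-0.9629

m = 2, g(m) = 11 (+); new bracket [1, 2]
m = 1.5, g(m) = 0.875 (+); new bracket [1, 1.5]
m = 1.25, g(m) = -2.546875 (−); new bracket [1.25, 1.5]
m = 1.375, g(m) = -0.9629 (−); new bracket [1.375, 1.5]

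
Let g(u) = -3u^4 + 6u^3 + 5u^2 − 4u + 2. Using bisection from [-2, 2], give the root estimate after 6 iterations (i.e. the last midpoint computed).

midpoint 0: g = 2 > 0 → [-2, 0]
midpoint -1: g = 2 > 0 → [-2, -1]
midpoint -1.5: g = -16.1875 < 0 → [-1.5, -1]
midpoint -1.25: g = -4.2305 < 0 → [-1.25, -1]
midpoint -1.125: g = -0.5203 < 0 → [-1.125, -1]
midpoint -1.0625: g = 0.8745 > 0 → [-1.125, -1.0625]

-1.0625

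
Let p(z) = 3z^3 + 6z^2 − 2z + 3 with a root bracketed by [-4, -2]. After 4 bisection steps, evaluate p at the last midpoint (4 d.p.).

1.4043

m = -3, p(m) = -18 (−); new bracket [-3, -2]
m = -2.5, p(m) = -1.375 (−); new bracket [-2.5, -2]
m = -2.25, p(m) = 3.703125 (+); new bracket [-2.5, -2.25]
m = -2.375, p(m) = 1.4043 (+); new bracket [-2.5, -2.375]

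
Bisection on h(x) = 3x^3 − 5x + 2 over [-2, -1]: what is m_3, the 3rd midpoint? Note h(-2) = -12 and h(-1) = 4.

-1.375

midpoint -1.5: h = -0.625 < 0 → [-1.5, -1]
midpoint -1.25: h = 2.390625 > 0 → [-1.5, -1.25]
midpoint -1.375: h = 1.076172 > 0 → [-1.5, -1.375]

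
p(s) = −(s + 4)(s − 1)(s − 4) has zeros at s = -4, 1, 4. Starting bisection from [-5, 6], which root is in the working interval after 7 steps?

m = 0.5, p(m) = -7.875 (−); new bracket [-5, 0.5]
m = -2.25, p(m) = -35.546875 (−); new bracket [-5, -2.25]
m = -3.625, p(m) = -13.224609 (−); new bracket [-5, -3.625]
m = -4.3125, p(m) = 13.8 (+); new bracket [-4.3125, -3.625]
m = -3.96875, p(m) = -1.2373 (−); new bracket [-4.3125, -3.96875]
m = -4.140625, p(m) = 5.8849 (+); new bracket [-4.140625, -3.96875]
m = -4.0546875, p(m) = 2.2265 (+); new bracket [-4.0546875, -3.96875]

-4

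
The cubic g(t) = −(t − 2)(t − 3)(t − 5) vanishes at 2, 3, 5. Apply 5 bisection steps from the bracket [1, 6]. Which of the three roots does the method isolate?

m = 3.5, g(m) = 1.125 (+); new bracket [3.5, 6]
m = 4.75, g(m) = 1.203125 (+); new bracket [4.75, 6]
m = 5.375, g(m) = -3.005859 (−); new bracket [4.75, 5.375]
m = 5.0625, g(m) = -0.3948 (−); new bracket [4.75, 5.0625]
m = 4.90625, g(m) = 0.5194 (+); new bracket [4.90625, 5.0625]

5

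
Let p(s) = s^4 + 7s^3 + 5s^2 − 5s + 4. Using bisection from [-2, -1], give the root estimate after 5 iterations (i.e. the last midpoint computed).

-1.71875

midpoint -1.5: p = 4.1875 > 0 → [-2, -1.5]
midpoint -1.75: p = -0.074219 < 0 → [-1.75, -1.5]
midpoint -1.625: p = 2.263916 > 0 → [-1.75, -1.625]
midpoint -1.6875: p = 1.147 > 0 → [-1.75, -1.6875]
midpoint -1.71875: p = 0.5494 > 0 → [-1.75, -1.71875]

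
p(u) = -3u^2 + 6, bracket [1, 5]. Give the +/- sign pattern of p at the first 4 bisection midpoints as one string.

---+

midpoint 3: p = -21 < 0 → [1, 3]
midpoint 2: p = -6 < 0 → [1, 2]
midpoint 1.5: p = -0.75 < 0 → [1, 1.5]
midpoint 1.25: p = 1.3125 > 0 → [1.25, 1.5]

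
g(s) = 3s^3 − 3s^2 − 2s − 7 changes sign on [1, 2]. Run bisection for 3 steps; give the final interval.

[1.875, 2]

g(1.5) = -6.625 < 0, so the root lies in [1.5, 2]
g(1.75) = -3.609375 < 0, so the root lies in [1.75, 2]
g(1.875) = -1.521484 < 0, so the root lies in [1.875, 2]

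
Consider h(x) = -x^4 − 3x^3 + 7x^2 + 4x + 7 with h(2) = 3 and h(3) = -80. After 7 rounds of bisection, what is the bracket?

m = 2.5, h(m) = -25.1875 (−); new bracket [2, 2.5]
m = 2.25, h(m) = -8.363281 (−); new bracket [2, 2.25]
m = 2.125, h(m) = -2.068604 (−); new bracket [2, 2.125]
m = 2.0625, h(m) = 0.6106 (+); new bracket [2.0625, 2.125]
m = 2.09375, h(m) = -0.6918 (−); new bracket [2.0625, 2.09375]
m = 2.078125, h(m) = -0.0314 (−); new bracket [2.0625, 2.078125]
m = 2.0703125, h(m) = 0.2919 (+); new bracket [2.0703125, 2.078125]

[2.0703125, 2.078125]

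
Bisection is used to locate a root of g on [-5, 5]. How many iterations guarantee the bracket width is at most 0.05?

Width after n steps is 10/2^n. Need 2^n ≥ 10/0.05 = 200.
2^7 = 128 < 200 ≤ 2^8 = 256, so n = 8.

8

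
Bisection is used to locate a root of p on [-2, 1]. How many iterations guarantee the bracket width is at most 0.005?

10

Width after n steps is 3/2^n. Need 2^n ≥ 3/0.005 = 600.
2^9 = 512 < 600 ≤ 2^10 = 1024, so n = 10.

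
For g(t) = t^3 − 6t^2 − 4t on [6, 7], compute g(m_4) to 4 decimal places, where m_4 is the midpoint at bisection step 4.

-2.0251

t = 6.5 gives g = -4.875, negative; keep [6.5, 7]
t = 6.75 gives g = 7.171875, positive; keep [6.5, 6.75]
t = 6.625 gives g = 0.931641, positive; keep [6.5, 6.625]
t = 6.5625 gives g = -2.0251, negative; keep [6.5625, 6.625]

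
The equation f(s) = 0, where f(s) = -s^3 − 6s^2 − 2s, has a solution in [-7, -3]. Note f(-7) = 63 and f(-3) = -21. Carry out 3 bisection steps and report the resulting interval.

[-6, -5.5]

f(-5) = -15 < 0, so the root lies in [-7, -5]
f(-6) = 12 > 0, so the root lies in [-6, -5]
f(-5.5) = -4.125 < 0, so the root lies in [-6, -5.5]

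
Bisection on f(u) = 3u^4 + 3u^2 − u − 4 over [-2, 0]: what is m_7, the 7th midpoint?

f(-1) = 3 > 0, so the root lies in [-1, 0]
f(-0.5) = -2.5625 < 0, so the root lies in [-1, -0.5]
f(-0.75) = -0.613281 < 0, so the root lies in [-1, -0.75]
f(-0.875) = 0.9304 > 0, so the root lies in [-0.875, -0.75]
f(-0.8125) = 0.1004 > 0, so the root lies in [-0.8125, -0.75]
f(-0.78125) = -0.2701 < 0, so the root lies in [-0.8125, -0.78125]
f(-0.796875) = -0.0884 < 0, so the root lies in [-0.8125, -0.796875]

-0.796875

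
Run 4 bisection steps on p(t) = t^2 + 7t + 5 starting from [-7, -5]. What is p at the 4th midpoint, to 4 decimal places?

m = -6, p(m) = -1 (−); new bracket [-7, -6]
m = -6.5, p(m) = 1.75 (+); new bracket [-6.5, -6]
m = -6.25, p(m) = 0.3125 (+); new bracket [-6.25, -6]
m = -6.125, p(m) = -0.3594 (−); new bracket [-6.25, -6.125]

-0.3594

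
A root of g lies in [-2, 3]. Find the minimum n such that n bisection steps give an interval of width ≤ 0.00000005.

Width after n steps is 5/2^n. Need 2^n ≥ 5/0.00000005 = 100000000.
2^26 = 67108864 < 100000000 ≤ 2^27 = 134217728, so n = 27.

27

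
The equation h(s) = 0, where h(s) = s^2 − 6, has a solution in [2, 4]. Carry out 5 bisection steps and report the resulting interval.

[2.4375, 2.5]

midpoint 3: h = 3 > 0 → [2, 3]
midpoint 2.5: h = 0.25 > 0 → [2, 2.5]
midpoint 2.25: h = -0.9375 < 0 → [2.25, 2.5]
midpoint 2.375: h = -0.3594 < 0 → [2.375, 2.5]
midpoint 2.4375: h = -0.0586 < 0 → [2.4375, 2.5]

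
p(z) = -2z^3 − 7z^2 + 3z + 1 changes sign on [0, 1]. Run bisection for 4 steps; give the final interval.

[0.5625, 0.625]

z = 0.5 gives p = 0.5, positive; keep [0.5, 1]
z = 0.75 gives p = -1.53125, negative; keep [0.5, 0.75]
z = 0.625 gives p = -0.347656, negative; keep [0.5, 0.625]
z = 0.5625 gives p = 0.1167, positive; keep [0.5625, 0.625]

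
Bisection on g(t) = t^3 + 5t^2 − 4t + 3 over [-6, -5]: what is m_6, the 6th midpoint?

-5.796875

g(-5.5) = 9.875 > 0, so the root lies in [-6, -5.5]
g(-5.75) = 1.203125 > 0, so the root lies in [-6, -5.75]
g(-5.875) = -3.701172 < 0, so the root lies in [-5.875, -5.75]
g(-5.8125) = -1.2004 < 0, so the root lies in [-5.8125, -5.75]
g(-5.78125) = 0.0134 > 0, so the root lies in [-5.8125, -5.78125]
g(-5.796875) = -0.5905 < 0, so the root lies in [-5.796875, -5.78125]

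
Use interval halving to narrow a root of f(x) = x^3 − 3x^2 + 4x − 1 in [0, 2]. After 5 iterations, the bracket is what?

midpoint 1: f = 1 > 0 → [0, 1]
midpoint 0.5: f = 0.375 > 0 → [0, 0.5]
midpoint 0.25: f = -0.171875 < 0 → [0.25, 0.5]
midpoint 0.375: f = 0.1309 > 0 → [0.25, 0.375]
midpoint 0.3125: f = -0.0125 < 0 → [0.3125, 0.375]

[0.3125, 0.375]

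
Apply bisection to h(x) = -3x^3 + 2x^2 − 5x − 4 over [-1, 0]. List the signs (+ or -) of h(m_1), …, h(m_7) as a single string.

-++-+++

midpoint -0.5: h = -0.625 < 0 → [-1, -0.5]
midpoint -0.75: h = 2.140625 > 0 → [-0.75, -0.5]
midpoint -0.625: h = 0.638672 > 0 → [-0.625, -0.5]
midpoint -0.5625: h = -0.0208 < 0 → [-0.625, -0.5625]
midpoint -0.59375: h = 0.3018 > 0 → [-0.59375, -0.5625]
midpoint -0.578125: h = 0.1388 > 0 → [-0.578125, -0.5625]
midpoint -0.5703125: h = 0.0586 > 0 → [-0.5703125, -0.5625]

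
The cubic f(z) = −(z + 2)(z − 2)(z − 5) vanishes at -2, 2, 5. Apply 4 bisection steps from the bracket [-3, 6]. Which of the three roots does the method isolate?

z = 1.5 gives f = -6.125, negative; keep [-3, 1.5]
z = -0.75 gives f = -19.765625, negative; keep [-3, -0.75]
z = -1.875 gives f = -3.330078, negative; keep [-3, -1.875]
z = -2.4375 gives f = 14.4392, positive; keep [-2.4375, -1.875]

-2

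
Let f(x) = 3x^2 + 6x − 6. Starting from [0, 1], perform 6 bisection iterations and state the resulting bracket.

[0.71875, 0.734375]

m = 0.5, f(m) = -2.25 (−); new bracket [0.5, 1]
m = 0.75, f(m) = 0.1875 (+); new bracket [0.5, 0.75]
m = 0.625, f(m) = -1.078125 (−); new bracket [0.625, 0.75]
m = 0.6875, f(m) = -0.457 (−); new bracket [0.6875, 0.75]
m = 0.71875, f(m) = -0.1377 (−); new bracket [0.71875, 0.75]
m = 0.734375, f(m) = 0.0242 (+); new bracket [0.71875, 0.734375]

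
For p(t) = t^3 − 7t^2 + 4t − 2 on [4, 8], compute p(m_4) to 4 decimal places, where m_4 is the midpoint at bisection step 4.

-6.2969

midpoint 6: p = -14 < 0 → [6, 8]
midpoint 7: p = 26 > 0 → [6, 7]
midpoint 6.5: p = 2.875 > 0 → [6, 6.5]
midpoint 6.25: p = -6.2969 < 0 → [6.25, 6.5]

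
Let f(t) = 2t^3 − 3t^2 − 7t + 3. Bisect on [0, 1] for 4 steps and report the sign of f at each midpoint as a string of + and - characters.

f(0.5) = -1 < 0, so the root lies in [0, 0.5]
f(0.25) = 1.09375 > 0, so the root lies in [0.25, 0.5]
f(0.375) = 0.058594 > 0, so the root lies in [0.375, 0.5]
f(0.4375) = -0.4692 < 0, so the root lies in [0.375, 0.4375]

-++-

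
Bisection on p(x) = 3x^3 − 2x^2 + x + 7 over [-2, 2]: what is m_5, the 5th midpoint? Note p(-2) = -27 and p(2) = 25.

p(0) = 7 > 0, so the root lies in [-2, 0]
p(-1) = 1 > 0, so the root lies in [-2, -1]
p(-1.5) = -9.125 < 0, so the root lies in [-1.5, -1]
p(-1.25) = -3.2344 < 0, so the root lies in [-1.25, -1]
p(-1.125) = -0.9277 < 0, so the root lies in [-1.125, -1]

-1.125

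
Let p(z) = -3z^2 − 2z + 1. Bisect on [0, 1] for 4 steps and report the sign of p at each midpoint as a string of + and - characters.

-+-+

z = 0.5 gives p = -0.75, negative; keep [0, 0.5]
z = 0.25 gives p = 0.3125, positive; keep [0.25, 0.5]
z = 0.375 gives p = -0.171875, negative; keep [0.25, 0.375]
z = 0.3125 gives p = 0.082, positive; keep [0.3125, 0.375]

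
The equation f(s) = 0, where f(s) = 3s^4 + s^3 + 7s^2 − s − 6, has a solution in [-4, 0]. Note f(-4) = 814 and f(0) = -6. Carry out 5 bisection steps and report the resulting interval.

[-0.875, -0.75]

s = -2 gives f = 64, positive; keep [-2, 0]
s = -1 gives f = 4, positive; keep [-1, 0]
s = -0.5 gives f = -3.6875, negative; keep [-1, -0.5]
s = -0.75 gives f = -0.7852, negative; keep [-1, -0.75]
s = -0.875 gives f = 1.323, positive; keep [-0.875, -0.75]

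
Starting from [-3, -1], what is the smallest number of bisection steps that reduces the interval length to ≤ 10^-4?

15

Width after n steps is 2/2^n. Need 2^n ≥ 2/10^-4 = 20000.
2^14 = 16384 < 20000 ≤ 2^15 = 32768, so n = 15.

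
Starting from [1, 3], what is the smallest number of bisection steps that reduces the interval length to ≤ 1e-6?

Width after n steps is 2/2^n. Need 2^n ≥ 2/1e-6 = 2000000.
2^20 = 1048576 < 2000000 ≤ 2^21 = 2097152, so n = 21.

21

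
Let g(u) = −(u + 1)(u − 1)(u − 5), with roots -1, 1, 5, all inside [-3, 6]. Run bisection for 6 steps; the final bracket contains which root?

5

g(1.5) = 4.375 > 0, so the root lies in [1.5, 6]
g(3.75) = 16.328125 > 0, so the root lies in [3.75, 6]
g(4.875) = 2.845703 > 0, so the root lies in [4.875, 6]
g(5.4375) = -12.4978 < 0, so the root lies in [4.875, 5.4375]
g(5.15625) = -3.998 < 0, so the root lies in [4.875, 5.15625]
g(5.015625) = -0.3774 < 0, so the root lies in [4.875, 5.015625]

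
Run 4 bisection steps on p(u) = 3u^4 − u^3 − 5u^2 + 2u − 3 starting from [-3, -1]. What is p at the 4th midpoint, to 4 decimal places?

-1.8801

m = -2, p(m) = 29 (+); new bracket [-2, -1]
m = -1.5, p(m) = 1.3125 (+); new bracket [-1.5, -1]
m = -1.25, p(m) = -4.035156 (−); new bracket [-1.5, -1.25]
m = -1.375, p(m) = -1.8801 (−); new bracket [-1.5, -1.375]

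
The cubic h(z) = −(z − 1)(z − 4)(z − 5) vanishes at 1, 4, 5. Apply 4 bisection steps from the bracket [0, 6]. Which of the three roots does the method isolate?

m = 3, h(m) = -4 (−); new bracket [0, 3]
m = 1.5, h(m) = -4.375 (−); new bracket [0, 1.5]
m = 0.75, h(m) = 3.453125 (+); new bracket [0.75, 1.5]
m = 1.125, h(m) = -1.3926 (−); new bracket [0.75, 1.125]

1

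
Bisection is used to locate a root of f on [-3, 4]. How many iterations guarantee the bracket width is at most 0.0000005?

24

Width after n steps is 7/2^n. Need 2^n ≥ 7/0.0000005 = 14000000.
2^23 = 8388608 < 14000000 ≤ 2^24 = 16777216, so n = 24.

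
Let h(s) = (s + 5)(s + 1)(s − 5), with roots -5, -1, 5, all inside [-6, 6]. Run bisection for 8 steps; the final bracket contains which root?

s = 0 gives h = -25, negative; keep [0, 6]
s = 3 gives h = -64, negative; keep [3, 6]
s = 4.5 gives h = -26.125, negative; keep [4.5, 6]
s = 5.25 gives h = 16.0156, positive; keep [4.5, 5.25]
s = 4.875 gives h = -7.252, negative; keep [4.875, 5.25]
s = 5.0625 gives h = 3.8127, positive; keep [4.875, 5.0625]
s = 4.96875 gives h = -1.8594, negative; keep [4.96875, 5.0625]
s = 5.015625 gives h = 0.9414, positive; keep [4.96875, 5.015625]

5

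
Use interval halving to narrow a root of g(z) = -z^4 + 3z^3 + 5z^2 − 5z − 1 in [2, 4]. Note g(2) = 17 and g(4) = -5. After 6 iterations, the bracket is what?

[3.90625, 3.9375]

z = 3 gives g = 29, positive; keep [3, 4]
z = 3.5 gives g = 21.3125, positive; keep [3.5, 4]
z = 3.75 gives g = 11.011719, positive; keep [3.75, 4]
z = 3.875 gives g = 3.7908, positive; keep [3.875, 4]
z = 3.9375 gives g = -0.3992, negative; keep [3.875, 3.9375]
z = 3.90625 gives g = 1.746, positive; keep [3.90625, 3.9375]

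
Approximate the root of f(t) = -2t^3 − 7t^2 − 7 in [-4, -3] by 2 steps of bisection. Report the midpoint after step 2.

-3.75

m = -3.5, f(m) = -7 (−); new bracket [-4, -3.5]
m = -3.75, f(m) = 0.03125 (+); new bracket [-3.75, -3.5]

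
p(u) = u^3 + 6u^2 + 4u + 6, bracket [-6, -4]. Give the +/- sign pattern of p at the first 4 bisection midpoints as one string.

p(-5) = 11 > 0, so the root lies in [-6, -5]
p(-5.5) = -0.875 < 0, so the root lies in [-5.5, -5]
p(-5.25) = 5.671875 > 0, so the root lies in [-5.5, -5.25]
p(-5.375) = 2.5566 > 0, so the root lies in [-5.5, -5.375]

+-++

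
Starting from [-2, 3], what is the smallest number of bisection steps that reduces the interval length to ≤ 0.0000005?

Width after n steps is 5/2^n. Need 2^n ≥ 5/0.0000005 = 10000000.
2^23 = 8388608 < 10000000 ≤ 2^24 = 16777216, so n = 24.

24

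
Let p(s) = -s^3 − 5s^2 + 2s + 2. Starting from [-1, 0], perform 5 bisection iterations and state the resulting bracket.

[-0.5, -0.46875]

p(-0.5) = -0.125 < 0, so the root lies in [-0.5, 0]
p(-0.25) = 1.203125 > 0, so the root lies in [-0.5, -0.25]
p(-0.375) = 0.599609 > 0, so the root lies in [-0.5, -0.375]
p(-0.4375) = 0.2517 > 0, so the root lies in [-0.5, -0.4375]
p(-0.46875) = 0.0669 > 0, so the root lies in [-0.5, -0.46875]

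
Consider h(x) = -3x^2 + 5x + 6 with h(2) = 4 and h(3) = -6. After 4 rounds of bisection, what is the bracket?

[2.4375, 2.5]

x = 2.5 gives h = -0.25, negative; keep [2, 2.5]
x = 2.25 gives h = 2.0625, positive; keep [2.25, 2.5]
x = 2.375 gives h = 0.953125, positive; keep [2.375, 2.5]
x = 2.4375 gives h = 0.3633, positive; keep [2.4375, 2.5]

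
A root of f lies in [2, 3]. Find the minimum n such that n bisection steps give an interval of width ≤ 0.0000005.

21

Width after n steps is 1/2^n. Need 2^n ≥ 1/0.0000005 = 2000000.
2^20 = 1048576 < 2000000 ≤ 2^21 = 2097152, so n = 21.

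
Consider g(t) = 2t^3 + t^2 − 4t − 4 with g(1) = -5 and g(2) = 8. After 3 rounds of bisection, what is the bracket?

m = 1.5, g(m) = -1 (−); new bracket [1.5, 2]
m = 1.75, g(m) = 2.78125 (+); new bracket [1.5, 1.75]
m = 1.625, g(m) = 0.722656 (+); new bracket [1.5, 1.625]

[1.5, 1.625]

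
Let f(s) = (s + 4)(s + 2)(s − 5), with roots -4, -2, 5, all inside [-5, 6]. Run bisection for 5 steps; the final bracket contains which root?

midpoint 0.5: f = -50.625 < 0 → [0.5, 6]
midpoint 3.25: f = -66.609375 < 0 → [3.25, 6]
midpoint 4.625: f = -21.427734 < 0 → [4.625, 6]
midpoint 5.3125: f = 21.2805 > 0 → [4.625, 5.3125]
midpoint 4.96875: f = -1.9532 < 0 → [4.96875, 5.3125]

5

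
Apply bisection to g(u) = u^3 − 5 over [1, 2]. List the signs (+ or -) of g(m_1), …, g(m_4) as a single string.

midpoint 1.5: g = -1.625 < 0 → [1.5, 2]
midpoint 1.75: g = 0.359375 > 0 → [1.5, 1.75]
midpoint 1.625: g = -0.708984 < 0 → [1.625, 1.75]
midpoint 1.6875: g = -0.1946 < 0 → [1.6875, 1.75]

-+--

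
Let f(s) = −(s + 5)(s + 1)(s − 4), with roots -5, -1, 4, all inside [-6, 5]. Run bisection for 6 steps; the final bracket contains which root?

m = -0.5, f(m) = 10.125 (+); new bracket [-0.5, 5]
m = 2.25, f(m) = 41.234375 (+); new bracket [2.25, 5]
m = 3.625, f(m) = 14.958984 (+); new bracket [3.625, 5]
m = 4.3125, f(m) = -15.4602 (−); new bracket [3.625, 4.3125]
m = 3.96875, f(m) = 1.3926 (+); new bracket [3.96875, 4.3125]
m = 4.140625, f(m) = -6.6078 (−); new bracket [3.96875, 4.140625]

4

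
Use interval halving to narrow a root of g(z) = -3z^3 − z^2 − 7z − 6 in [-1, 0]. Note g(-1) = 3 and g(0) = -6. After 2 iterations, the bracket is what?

z = -0.5 gives g = -2.375, negative; keep [-1, -0.5]
z = -0.75 gives g = -0.046875, negative; keep [-1, -0.75]

[-1, -0.75]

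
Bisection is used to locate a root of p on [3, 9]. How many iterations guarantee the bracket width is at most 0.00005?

Width after n steps is 6/2^n. Need 2^n ≥ 6/0.00005 = 120000.
2^16 = 65536 < 120000 ≤ 2^17 = 131072, so n = 17.

17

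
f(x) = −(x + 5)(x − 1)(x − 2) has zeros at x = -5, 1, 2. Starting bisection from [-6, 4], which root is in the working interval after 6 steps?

m = -1, f(m) = -24 (−); new bracket [-6, -1]
m = -3.5, f(m) = -37.125 (−); new bracket [-6, -3.5]
m = -4.75, f(m) = -9.703125 (−); new bracket [-6, -4.75]
m = -5.375, f(m) = 17.6309 (+); new bracket [-5.375, -4.75]
m = -5.0625, f(m) = 2.676 (+); new bracket [-5.0625, -4.75]
m = -4.90625, f(m) = -3.8241 (−); new bracket [-5.0625, -4.90625]

-5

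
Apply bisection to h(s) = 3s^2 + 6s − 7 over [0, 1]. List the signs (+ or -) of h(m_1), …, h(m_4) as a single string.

midpoint 0.5: h = -3.25 < 0 → [0.5, 1]
midpoint 0.75: h = -0.8125 < 0 → [0.75, 1]
midpoint 0.875: h = 0.546875 > 0 → [0.75, 0.875]
midpoint 0.8125: h = -0.1445 < 0 → [0.8125, 0.875]

--+-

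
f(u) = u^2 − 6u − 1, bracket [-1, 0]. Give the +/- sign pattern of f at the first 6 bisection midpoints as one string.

++-+-+

m = -0.5, f(m) = 2.25 (+); new bracket [-0.5, 0]
m = -0.25, f(m) = 0.5625 (+); new bracket [-0.25, 0]
m = -0.125, f(m) = -0.234375 (−); new bracket [-0.25, -0.125]
m = -0.1875, f(m) = 0.1602 (+); new bracket [-0.1875, -0.125]
m = -0.15625, f(m) = -0.0381 (−); new bracket [-0.1875, -0.15625]
m = -0.171875, f(m) = 0.0608 (+); new bracket [-0.171875, -0.15625]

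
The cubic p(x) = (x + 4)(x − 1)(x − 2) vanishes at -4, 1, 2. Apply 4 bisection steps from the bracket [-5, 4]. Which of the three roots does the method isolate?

-4

m = -0.5, p(m) = 13.125 (+); new bracket [-5, -0.5]
m = -2.75, p(m) = 22.265625 (+); new bracket [-5, -2.75]
m = -3.875, p(m) = 3.580078 (+); new bracket [-5, -3.875]
m = -4.4375, p(m) = -15.3142 (−); new bracket [-4.4375, -3.875]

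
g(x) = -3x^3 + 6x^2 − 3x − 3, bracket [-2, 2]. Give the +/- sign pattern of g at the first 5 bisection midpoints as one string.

x = 0 gives g = -3, negative; keep [-2, 0]
x = -1 gives g = 9, positive; keep [-1, 0]
x = -0.5 gives g = 0.375, positive; keep [-0.5, 0]
x = -0.25 gives g = -1.8281, negative; keep [-0.5, -0.25]
x = -0.375 gives g = -0.873, negative; keep [-0.5, -0.375]

-++--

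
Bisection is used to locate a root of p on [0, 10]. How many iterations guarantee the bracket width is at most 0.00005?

18

Width after n steps is 10/2^n. Need 2^n ≥ 10/0.00005 = 200000.
2^17 = 131072 < 200000 ≤ 2^18 = 262144, so n = 18.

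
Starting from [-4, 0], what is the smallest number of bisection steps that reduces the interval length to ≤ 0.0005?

Width after n steps is 4/2^n. Need 2^n ≥ 4/0.0005 = 8000.
2^12 = 4096 < 8000 ≤ 2^13 = 8192, so n = 13.

13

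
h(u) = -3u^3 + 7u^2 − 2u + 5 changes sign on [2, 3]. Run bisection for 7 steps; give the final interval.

u = 2.5 gives h = -3.125, negative; keep [2, 2.5]
u = 2.25 gives h = 1.765625, positive; keep [2.25, 2.5]
u = 2.375 gives h = -0.455078, negative; keep [2.25, 2.375]
u = 2.3125 gives h = 0.7092, positive; keep [2.3125, 2.375]
u = 2.34375 gives h = 0.1408, positive; keep [2.34375, 2.375]
u = 2.359375 gives h = -0.1536, negative; keep [2.34375, 2.359375]
u = 2.3515625 gives h = -0.0055, negative; keep [2.34375, 2.3515625]

[2.34375, 2.3515625]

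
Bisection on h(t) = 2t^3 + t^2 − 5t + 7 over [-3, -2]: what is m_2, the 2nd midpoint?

m = -2.5, h(m) = -5.5 (−); new bracket [-2.5, -2]
m = -2.25, h(m) = 0.53125 (+); new bracket [-2.5, -2.25]

-2.25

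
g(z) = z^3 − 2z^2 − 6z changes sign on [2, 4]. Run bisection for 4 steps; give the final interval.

[3.625, 3.75]

m = 3, g(m) = -9 (−); new bracket [3, 4]
m = 3.5, g(m) = -2.625 (−); new bracket [3.5, 4]
m = 3.75, g(m) = 2.109375 (+); new bracket [3.5, 3.75]
m = 3.625, g(m) = -0.3965 (−); new bracket [3.625, 3.75]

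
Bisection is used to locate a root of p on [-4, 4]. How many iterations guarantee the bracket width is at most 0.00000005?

28

Width after n steps is 8/2^n. Need 2^n ≥ 8/0.00000005 = 160000000.
2^27 = 134217728 < 160000000 ≤ 2^28 = 268435456, so n = 28.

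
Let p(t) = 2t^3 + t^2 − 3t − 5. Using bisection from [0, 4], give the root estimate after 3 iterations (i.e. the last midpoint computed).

1.5

m = 2, p(m) = 9 (+); new bracket [0, 2]
m = 1, p(m) = -5 (−); new bracket [1, 2]
m = 1.5, p(m) = -0.5 (−); new bracket [1.5, 2]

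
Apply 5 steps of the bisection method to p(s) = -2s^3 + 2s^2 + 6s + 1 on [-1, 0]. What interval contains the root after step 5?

[-0.1875, -0.15625]

s = -0.5 gives p = -1.25, negative; keep [-0.5, 0]
s = -0.25 gives p = -0.34375, negative; keep [-0.25, 0]
s = -0.125 gives p = 0.285156, positive; keep [-0.25, -0.125]
s = -0.1875 gives p = -0.0415, negative; keep [-0.1875, -0.125]
s = -0.15625 gives p = 0.119, positive; keep [-0.1875, -0.15625]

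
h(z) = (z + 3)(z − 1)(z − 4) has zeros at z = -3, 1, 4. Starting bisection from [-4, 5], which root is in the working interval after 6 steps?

m = 0.5, h(m) = 6.125 (+); new bracket [-4, 0.5]
m = -1.75, h(m) = 19.765625 (+); new bracket [-4, -1.75]
m = -2.875, h(m) = 3.330078 (+); new bracket [-4, -2.875]
m = -3.4375, h(m) = -14.4392 (−); new bracket [-3.4375, -2.875]
m = -3.15625, h(m) = -4.6474 (−); new bracket [-3.15625, -2.875]
m = -3.015625, h(m) = -0.4402 (−); new bracket [-3.015625, -2.875]

-3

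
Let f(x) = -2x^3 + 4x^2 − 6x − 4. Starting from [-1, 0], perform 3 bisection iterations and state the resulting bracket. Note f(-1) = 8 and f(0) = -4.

[-0.5, -0.375]

midpoint -0.5: f = 0.25 > 0 → [-0.5, 0]
midpoint -0.25: f = -2.21875 < 0 → [-0.5, -0.25]
midpoint -0.375: f = -1.082031 < 0 → [-0.5, -0.375]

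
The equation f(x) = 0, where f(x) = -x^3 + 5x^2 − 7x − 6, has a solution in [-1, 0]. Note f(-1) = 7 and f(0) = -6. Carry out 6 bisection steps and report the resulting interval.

[-0.59375, -0.578125]

midpoint -0.5: f = -1.125 < 0 → [-1, -0.5]
midpoint -0.75: f = 2.484375 > 0 → [-0.75, -0.5]
midpoint -0.625: f = 0.572266 > 0 → [-0.625, -0.5]
midpoint -0.5625: f = -0.3025 < 0 → [-0.625, -0.5625]
midpoint -0.59375: f = 0.1283 > 0 → [-0.59375, -0.5625]
midpoint -0.578125: f = -0.0888 < 0 → [-0.59375, -0.578125]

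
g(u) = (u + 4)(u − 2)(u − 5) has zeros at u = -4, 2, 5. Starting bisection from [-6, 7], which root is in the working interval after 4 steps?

-4

midpoint 0.5: g = 30.375 > 0 → [-6, 0.5]
midpoint -2.75: g = 46.015625 > 0 → [-6, -2.75]
midpoint -4.375: g = -22.412109 < 0 → [-4.375, -2.75]
midpoint -3.5625: g = 20.8376 > 0 → [-4.375, -3.5625]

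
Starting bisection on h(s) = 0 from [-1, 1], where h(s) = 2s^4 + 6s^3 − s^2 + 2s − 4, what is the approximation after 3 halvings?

0.75

m = 0, h(m) = -4 (−); new bracket [0, 1]
m = 0.5, h(m) = -2.375 (−); new bracket [0.5, 1]
m = 0.75, h(m) = 0.101562 (+); new bracket [0.5, 0.75]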